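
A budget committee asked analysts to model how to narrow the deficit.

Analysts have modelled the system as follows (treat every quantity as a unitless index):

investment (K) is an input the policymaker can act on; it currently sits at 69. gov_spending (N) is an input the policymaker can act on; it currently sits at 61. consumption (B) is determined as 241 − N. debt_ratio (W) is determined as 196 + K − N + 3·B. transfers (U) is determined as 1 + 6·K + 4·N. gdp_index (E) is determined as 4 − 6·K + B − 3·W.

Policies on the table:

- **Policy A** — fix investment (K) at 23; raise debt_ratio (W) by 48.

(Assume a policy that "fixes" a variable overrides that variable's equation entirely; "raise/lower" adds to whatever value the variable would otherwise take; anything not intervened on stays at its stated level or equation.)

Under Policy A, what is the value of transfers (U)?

Policy A (K := 23, W + 48):
  K = 23
  N = 61
  U = 1 + 6·23 + 4·61 = 383

383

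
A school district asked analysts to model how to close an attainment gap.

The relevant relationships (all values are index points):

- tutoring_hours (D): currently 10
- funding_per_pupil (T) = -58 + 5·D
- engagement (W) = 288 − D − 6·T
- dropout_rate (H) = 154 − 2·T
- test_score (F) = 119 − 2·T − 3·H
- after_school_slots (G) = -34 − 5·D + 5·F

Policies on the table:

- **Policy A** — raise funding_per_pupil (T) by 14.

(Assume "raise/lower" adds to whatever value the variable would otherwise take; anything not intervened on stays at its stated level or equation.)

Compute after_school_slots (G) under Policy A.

Policy A (T + 14):
  D = 10
  T = -58 + 5·10 (+14 from intervention) = 6
  H = 154 − 2·6 = 142
  F = 119 − 2·6 − 3·142 = -319
  G = -34 − 5·10 + 5·(-319) = -1679

-1679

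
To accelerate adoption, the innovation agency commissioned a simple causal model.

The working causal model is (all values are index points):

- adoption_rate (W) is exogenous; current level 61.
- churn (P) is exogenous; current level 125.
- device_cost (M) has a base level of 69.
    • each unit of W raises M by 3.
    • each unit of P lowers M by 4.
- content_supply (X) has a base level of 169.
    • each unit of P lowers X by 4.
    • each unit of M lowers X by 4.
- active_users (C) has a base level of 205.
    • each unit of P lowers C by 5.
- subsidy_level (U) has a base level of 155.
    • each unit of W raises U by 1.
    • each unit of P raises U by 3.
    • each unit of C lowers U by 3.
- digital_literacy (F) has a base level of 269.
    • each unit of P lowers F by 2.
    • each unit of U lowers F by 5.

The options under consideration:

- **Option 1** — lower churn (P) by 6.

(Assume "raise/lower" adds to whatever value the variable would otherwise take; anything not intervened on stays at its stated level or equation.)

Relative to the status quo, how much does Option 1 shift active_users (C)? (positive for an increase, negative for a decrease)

30

Baseline:
  P = 125
  C = 205 − 5·125 = -420
Option 1 (P − 6):
  P = 125 − 6 = 119
  C = 205 − 5·119 = -390
Change in C: -390 − (-420) = 30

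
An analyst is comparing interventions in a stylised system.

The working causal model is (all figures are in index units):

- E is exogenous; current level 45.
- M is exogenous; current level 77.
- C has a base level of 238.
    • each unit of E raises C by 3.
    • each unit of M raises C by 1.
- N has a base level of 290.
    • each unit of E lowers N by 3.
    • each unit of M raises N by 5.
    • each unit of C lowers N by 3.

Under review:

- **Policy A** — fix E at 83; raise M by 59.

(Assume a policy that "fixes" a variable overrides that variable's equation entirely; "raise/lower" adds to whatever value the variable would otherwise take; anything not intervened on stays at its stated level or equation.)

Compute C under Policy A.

Policy A (E := 83, M + 59):
  E = 83
  M = 77 + 59 = 136
  C = 238 + 3·83 + 136 = 623

623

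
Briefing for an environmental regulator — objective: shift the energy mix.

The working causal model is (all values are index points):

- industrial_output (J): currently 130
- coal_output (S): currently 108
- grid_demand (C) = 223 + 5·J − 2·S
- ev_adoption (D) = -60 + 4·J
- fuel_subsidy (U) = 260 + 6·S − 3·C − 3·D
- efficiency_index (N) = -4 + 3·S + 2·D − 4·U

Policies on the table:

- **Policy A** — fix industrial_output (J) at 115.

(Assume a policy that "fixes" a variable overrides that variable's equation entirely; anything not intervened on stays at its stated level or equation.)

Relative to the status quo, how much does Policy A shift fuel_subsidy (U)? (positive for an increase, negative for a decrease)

Baseline:
  J = 130
  S = 108
  C = 223 + 5·130 − 2·108 = 657
  D = -60 + 4·130 = 460
  U = 260 + 6·108 − 3·657 − 3·460 = -2443
Policy A (J := 115):
  J = 115
  S = 108
  C = 223 + 5·115 − 2·108 = 582
  D = -60 + 4·115 = 400
  U = 260 + 6·108 − 3·582 − 3·400 = -2038
Change in U: -2038 − (-2443) = 405

405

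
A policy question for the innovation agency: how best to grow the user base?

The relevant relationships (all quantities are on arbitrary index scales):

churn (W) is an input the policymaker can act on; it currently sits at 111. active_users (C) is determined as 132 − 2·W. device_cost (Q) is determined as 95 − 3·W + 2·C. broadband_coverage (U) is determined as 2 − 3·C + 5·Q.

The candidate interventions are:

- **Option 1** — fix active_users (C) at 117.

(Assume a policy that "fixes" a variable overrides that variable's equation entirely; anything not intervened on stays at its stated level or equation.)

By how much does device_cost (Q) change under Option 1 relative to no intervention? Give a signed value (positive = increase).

414

Baseline:
  W = 111
  C = 132 − 2·111 = -90
  Q = 95 − 3·111 + 2·(-90) = -418
Option 1 (C := 117):
  W = 111
  C = 117
  Q = 95 − 3·111 + 2·117 = -4
Change in Q: -4 − (-418) = 414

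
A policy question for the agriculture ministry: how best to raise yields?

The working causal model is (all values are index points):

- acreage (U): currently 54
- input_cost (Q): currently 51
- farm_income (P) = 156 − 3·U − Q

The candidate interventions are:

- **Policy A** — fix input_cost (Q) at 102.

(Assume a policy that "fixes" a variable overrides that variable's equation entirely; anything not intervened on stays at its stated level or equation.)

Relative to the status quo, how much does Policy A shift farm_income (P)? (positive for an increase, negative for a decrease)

-51

Baseline:
  U = 54
  Q = 51
  P = 156 − 3·54 − 51 = -57
Policy A (Q := 102):
  U = 54
  Q = 102
  P = 156 − 3·54 − 102 = -108
Change in P: -108 − (-57) = -51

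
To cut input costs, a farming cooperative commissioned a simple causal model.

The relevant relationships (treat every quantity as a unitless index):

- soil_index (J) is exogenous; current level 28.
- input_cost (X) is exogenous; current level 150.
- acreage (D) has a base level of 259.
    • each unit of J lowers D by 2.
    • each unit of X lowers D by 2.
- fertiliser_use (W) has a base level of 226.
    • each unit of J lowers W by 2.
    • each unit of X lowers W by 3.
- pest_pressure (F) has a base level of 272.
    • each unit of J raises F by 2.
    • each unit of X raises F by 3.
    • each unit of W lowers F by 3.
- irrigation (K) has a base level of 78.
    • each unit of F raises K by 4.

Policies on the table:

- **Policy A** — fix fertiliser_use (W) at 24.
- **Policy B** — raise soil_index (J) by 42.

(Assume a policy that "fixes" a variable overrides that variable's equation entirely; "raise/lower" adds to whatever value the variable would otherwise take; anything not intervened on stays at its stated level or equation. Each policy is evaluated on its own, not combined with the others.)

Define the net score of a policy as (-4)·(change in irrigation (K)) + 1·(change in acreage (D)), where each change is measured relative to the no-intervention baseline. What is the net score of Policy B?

Baseline:
  J = 28
  X = 150
  D = 259 − 2·28 − 2·150 = -97
  W = 226 − 2·28 − 3·150 = -280
  F = 272 + 2·28 + 3·150 − 3·(-280) = 1618
  K = 78 + 4·1618 = 6550
Policy B (J + 42):
  J = 28 + 42 = 70
  X = 150
  D = 259 − 2·70 − 2·150 = -181
  W = 226 − 2·70 − 3·150 = -364
  F = 272 + 2·70 + 3·150 − 3·(-364) = 1954
  K = 78 + 4·1954 = 7894
ΔK = 7894 − 6550 = 1344; ΔD = -181 − (-97) = -84
Score = (-4)·1344 + 1·(-84) = -5460

-5460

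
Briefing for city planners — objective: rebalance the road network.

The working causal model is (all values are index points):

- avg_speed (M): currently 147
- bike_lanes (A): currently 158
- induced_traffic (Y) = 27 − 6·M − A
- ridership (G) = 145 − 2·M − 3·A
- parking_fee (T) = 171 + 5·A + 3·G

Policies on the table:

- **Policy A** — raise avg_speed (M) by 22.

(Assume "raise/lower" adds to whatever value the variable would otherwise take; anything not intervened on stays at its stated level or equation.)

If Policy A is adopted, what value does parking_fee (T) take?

-1040

Policy A (M + 22):
  M = 147 + 22 = 169
  A = 158
  G = 145 − 2·169 − 3·158 = -667
  T = 171 + 5·158 + 3·(-667) = -1040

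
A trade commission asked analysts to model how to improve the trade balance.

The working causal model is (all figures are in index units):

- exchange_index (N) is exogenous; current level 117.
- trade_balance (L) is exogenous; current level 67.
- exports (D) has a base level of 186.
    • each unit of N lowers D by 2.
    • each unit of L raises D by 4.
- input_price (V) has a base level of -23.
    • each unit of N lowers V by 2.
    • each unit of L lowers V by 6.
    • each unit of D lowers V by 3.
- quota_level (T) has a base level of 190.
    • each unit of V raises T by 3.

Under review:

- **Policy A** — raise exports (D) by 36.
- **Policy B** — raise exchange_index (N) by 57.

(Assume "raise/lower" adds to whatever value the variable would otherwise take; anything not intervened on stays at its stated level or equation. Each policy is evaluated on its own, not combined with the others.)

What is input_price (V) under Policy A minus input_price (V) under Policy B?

-336

Policy A (D + 36):
  N = 117
  L = 67
  D = 186 − 2·117 + 4·67 (+36 from intervention) = 256
  V = -23 − 2·117 − 6·67 − 3·256 = -1427
Policy B (N + 57):
  N = 117 + 57 = 174
  L = 67
  D = 186 − 2·174 + 4·67 = 106
  V = -23 − 2·174 − 6·67 − 3·106 = -1091
V: -1427 − (-1091) = -336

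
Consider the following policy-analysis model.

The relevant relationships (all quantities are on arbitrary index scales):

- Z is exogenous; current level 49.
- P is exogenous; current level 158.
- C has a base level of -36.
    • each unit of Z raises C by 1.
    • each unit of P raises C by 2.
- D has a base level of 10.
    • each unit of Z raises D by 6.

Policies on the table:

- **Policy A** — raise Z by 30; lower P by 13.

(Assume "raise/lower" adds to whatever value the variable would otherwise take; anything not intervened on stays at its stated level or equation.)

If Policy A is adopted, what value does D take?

484

Policy A (Z + 30, P − 13):
  Z = 49 + 30 = 79
  D = 10 + 6·79 = 484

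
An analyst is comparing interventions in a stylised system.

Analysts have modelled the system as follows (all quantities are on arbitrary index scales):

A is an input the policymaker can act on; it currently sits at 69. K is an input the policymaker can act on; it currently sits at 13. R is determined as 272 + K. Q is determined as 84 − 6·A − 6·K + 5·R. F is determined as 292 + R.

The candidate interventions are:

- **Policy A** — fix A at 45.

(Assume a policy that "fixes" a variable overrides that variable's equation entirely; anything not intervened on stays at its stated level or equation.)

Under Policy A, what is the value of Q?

1161

Policy A (A := 45):
  A = 45
  K = 13
  R = 272 + 13 = 285
  Q = 84 − 6·45 − 6·13 + 5·285 = 1161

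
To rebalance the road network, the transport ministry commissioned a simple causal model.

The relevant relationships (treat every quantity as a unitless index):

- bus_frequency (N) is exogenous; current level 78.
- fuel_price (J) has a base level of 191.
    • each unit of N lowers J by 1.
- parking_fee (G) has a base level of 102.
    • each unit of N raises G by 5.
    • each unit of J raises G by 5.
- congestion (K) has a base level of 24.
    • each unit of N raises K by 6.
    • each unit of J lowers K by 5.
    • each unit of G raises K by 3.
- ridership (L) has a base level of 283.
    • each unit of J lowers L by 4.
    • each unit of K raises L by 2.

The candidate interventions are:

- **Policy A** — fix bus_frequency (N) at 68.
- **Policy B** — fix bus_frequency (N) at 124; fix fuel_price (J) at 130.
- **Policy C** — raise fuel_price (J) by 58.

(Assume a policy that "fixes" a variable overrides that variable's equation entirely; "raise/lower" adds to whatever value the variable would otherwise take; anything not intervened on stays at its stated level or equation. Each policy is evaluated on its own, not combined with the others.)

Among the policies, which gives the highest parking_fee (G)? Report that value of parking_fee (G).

1372

Policy A (N := 68):
  N = 68
  J = 191 − 68 = 123
  G = 102 + 5·68 + 5·123 = 1057
Policy B (N := 124, J := 130):
  N = 124
  J = 130
  G = 102 + 5·124 + 5·130 = 1372
Policy C (J + 58):
  N = 78
  J = 191 − 78 (+58 from intervention) = 171
  G = 102 + 5·78 + 5·171 = 1347
Comparing — Policy A: G=1057, Policy B: G=1372, Policy C: G=1347. Highest is 1372 (Policy B).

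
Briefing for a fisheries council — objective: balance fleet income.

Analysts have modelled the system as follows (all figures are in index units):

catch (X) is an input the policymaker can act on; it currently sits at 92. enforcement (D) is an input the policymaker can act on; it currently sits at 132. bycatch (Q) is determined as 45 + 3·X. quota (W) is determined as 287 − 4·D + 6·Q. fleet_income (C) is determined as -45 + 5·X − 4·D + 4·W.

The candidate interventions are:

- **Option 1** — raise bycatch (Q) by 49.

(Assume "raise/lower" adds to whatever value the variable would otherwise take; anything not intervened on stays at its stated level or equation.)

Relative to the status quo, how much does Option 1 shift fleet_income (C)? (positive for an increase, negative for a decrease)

Baseline:
  X = 92
  D = 132
  Q = 45 + 3·92 = 321
  W = 287 − 4·132 + 6·321 = 1685
  C = -45 + 5·92 − 4·132 + 4·1685 = 6627
Option 1 (Q + 49):
  X = 92
  D = 132
  Q = 45 + 3·92 (+49 from intervention) = 370
  W = 287 − 4·132 + 6·370 = 1979
  C = -45 + 5·92 − 4·132 + 4·1979 = 7803
Change in C: 7803 − 6627 = 1176

1176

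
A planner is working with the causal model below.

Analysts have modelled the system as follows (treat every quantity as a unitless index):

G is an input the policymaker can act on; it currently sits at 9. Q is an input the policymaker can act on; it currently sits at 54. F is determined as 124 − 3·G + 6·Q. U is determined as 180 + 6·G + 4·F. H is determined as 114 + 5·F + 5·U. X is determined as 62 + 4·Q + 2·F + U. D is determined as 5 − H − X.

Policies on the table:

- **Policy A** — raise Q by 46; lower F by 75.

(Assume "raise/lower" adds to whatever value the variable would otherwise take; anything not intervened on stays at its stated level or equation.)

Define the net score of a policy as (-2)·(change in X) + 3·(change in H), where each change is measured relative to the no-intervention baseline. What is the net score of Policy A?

Baseline:
  G = 9
  Q = 54
  F = 124 − 3·9 + 6·54 = 421
  U = 180 + 6·9 + 4·421 = 1918
  H = 114 + 5·421 + 5·1918 = 11809
  X = 62 + 4·54 + 2·421 + 1918 = 3038
Policy A (Q + 46, F − 75):
  G = 9
  Q = 54 + 46 = 100
  F = 124 − 3·9 + 6·100 (−75 from intervention) = 622
  U = 180 + 6·9 + 4·622 = 2722
  H = 114 + 5·622 + 5·2722 = 16834
  X = 62 + 4·100 + 2·622 + 2722 = 4428
ΔX = 4428 − 3038 = 1390; ΔH = 16834 − 11809 = 5025
Score = (-2)·1390 + 3·5025 = 12295

12295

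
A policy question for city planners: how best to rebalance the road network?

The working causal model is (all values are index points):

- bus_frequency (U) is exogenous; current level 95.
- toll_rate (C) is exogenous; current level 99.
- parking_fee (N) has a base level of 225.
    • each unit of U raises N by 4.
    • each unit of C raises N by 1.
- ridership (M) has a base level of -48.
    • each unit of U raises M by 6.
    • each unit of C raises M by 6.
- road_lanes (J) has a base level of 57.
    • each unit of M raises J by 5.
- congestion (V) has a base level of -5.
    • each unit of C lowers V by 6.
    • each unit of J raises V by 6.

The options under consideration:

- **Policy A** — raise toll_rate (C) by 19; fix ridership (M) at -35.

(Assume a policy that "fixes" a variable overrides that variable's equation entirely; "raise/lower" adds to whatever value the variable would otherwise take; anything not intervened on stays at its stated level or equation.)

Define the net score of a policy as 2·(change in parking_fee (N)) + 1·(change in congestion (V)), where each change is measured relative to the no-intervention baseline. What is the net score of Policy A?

Baseline:
  U = 95
  C = 99
  N = 225 + 4·95 + 99 = 704
  M = -48 + 6·95 + 6·99 = 1116
  J = 57 + 5·1116 = 5637
  V = -5 − 6·99 + 6·5637 = 33223
Policy A (C + 19, M := -35):
  U = 95
  C = 99 + 19 = 118
  N = 225 + 4·95 + 118 = 723
  M = -35
  J = 57 + 5·(-35) = -118
  V = -5 − 6·118 + 6·(-118) = -1421
ΔN = 723 − 704 = 19; ΔV = -1421 − 33223 = -34644
Score = 2·19 + 1·(-34644) = -34606

-34606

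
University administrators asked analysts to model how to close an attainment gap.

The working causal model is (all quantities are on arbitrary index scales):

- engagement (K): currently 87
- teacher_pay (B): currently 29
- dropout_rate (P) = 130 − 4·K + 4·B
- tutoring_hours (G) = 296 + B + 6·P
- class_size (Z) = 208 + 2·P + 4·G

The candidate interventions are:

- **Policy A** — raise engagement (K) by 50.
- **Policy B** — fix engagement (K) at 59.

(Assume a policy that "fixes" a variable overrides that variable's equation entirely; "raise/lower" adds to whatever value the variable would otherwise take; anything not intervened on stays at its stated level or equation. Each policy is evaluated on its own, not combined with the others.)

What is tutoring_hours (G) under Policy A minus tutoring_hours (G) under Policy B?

-1872

Policy A (K + 50):
  K = 87 + 50 = 137
  B = 29
  P = 130 − 4·137 + 4·29 = -302
  G = 296 + 29 + 6·(-302) = -1487
Policy B (K := 59):
  K = 59
  B = 29
  P = 130 − 4·59 + 4·29 = 10
  G = 296 + 29 + 6·10 = 385
G: -1487 − 385 = -1872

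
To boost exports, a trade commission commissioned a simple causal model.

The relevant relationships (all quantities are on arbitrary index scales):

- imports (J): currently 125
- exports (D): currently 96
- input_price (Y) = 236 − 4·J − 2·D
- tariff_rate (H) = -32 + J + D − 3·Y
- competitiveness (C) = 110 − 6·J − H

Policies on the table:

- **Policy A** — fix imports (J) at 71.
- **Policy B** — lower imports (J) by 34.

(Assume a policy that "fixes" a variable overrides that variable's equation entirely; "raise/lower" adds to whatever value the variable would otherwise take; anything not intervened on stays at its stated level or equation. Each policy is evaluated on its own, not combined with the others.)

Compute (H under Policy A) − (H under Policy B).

-260

Policy A (J := 71):
  J = 71
  D = 96
  Y = 236 − 4·71 − 2·96 = -240
  H = -32 + 71 + 96 − 3·(-240) = 855
Policy B (J − 34):
  J = 125 − 34 = 91
  D = 96
  Y = 236 − 4·91 − 2·96 = -320
  H = -32 + 91 + 96 − 3·(-320) = 1115
H: 855 − 1115 = -260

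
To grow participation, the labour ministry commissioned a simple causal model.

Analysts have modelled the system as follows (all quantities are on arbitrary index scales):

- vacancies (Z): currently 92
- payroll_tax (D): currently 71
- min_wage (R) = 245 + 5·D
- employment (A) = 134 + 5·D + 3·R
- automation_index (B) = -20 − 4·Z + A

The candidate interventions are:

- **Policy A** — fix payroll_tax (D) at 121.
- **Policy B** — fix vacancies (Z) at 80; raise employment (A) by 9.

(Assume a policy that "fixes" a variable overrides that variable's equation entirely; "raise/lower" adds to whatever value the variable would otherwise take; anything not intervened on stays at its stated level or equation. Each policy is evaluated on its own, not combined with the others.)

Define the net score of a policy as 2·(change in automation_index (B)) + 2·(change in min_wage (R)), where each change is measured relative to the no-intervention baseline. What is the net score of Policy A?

2500

Baseline:
  Z = 92
  D = 71
  R = 245 + 5·71 = 600
  A = 134 + 5·71 + 3·600 = 2289
  B = -20 − 4·92 + 2289 = 1901
Policy A (D := 121):
  Z = 92
  D = 121
  R = 245 + 5·121 = 850
  A = 134 + 5·121 + 3·850 = 3289
  B = -20 − 4·92 + 3289 = 2901
ΔB = 2901 − 1901 = 1000; ΔR = 850 − 600 = 250
Score = 2·1000 + 2·250 = 2500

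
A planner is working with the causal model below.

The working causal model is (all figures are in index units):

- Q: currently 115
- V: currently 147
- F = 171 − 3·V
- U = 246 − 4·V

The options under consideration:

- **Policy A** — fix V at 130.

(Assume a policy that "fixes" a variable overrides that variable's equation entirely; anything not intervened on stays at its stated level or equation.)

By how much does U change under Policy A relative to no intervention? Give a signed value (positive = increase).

68

Baseline:
  V = 147
  U = 246 − 4·147 = -342
Policy A (V := 130):
  V = 130
  U = 246 − 4·130 = -274
Change in U: -274 − (-342) = 68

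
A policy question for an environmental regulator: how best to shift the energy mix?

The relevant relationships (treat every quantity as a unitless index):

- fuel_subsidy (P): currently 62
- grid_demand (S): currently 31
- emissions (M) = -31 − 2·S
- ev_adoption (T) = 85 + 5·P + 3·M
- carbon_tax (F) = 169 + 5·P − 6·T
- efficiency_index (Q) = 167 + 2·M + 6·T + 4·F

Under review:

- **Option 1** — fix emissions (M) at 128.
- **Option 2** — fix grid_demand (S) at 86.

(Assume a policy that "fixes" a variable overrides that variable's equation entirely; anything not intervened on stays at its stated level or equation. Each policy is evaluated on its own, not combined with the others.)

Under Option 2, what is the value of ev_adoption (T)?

Option 2 (S := 86):
  P = 62
  S = 86
  M = -31 − 2·86 = -203
  T = 85 + 5·62 + 3·(-203) = -214

-214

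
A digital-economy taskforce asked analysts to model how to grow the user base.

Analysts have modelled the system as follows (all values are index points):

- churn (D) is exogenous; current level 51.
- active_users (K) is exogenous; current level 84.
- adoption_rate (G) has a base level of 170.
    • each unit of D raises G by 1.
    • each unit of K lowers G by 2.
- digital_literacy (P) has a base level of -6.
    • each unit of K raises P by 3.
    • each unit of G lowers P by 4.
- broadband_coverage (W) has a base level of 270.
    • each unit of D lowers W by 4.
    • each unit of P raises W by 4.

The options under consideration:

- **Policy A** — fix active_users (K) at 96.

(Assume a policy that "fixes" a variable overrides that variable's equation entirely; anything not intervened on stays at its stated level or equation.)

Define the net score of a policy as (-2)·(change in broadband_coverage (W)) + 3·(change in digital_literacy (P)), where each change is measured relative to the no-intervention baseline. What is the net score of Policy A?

-660

Baseline:
  D = 51
  K = 84
  G = 170 + 51 − 2·84 = 53
  P = -6 + 3·84 − 4·53 = 34
  W = 270 − 4·51 + 4·34 = 202
Policy A (K := 96):
  D = 51
  K = 96
  G = 170 + 51 − 2·96 = 29
  P = -6 + 3·96 − 4·29 = 166
  W = 270 − 4·51 + 4·166 = 730
ΔW = 730 − 202 = 528; ΔP = 166 − 34 = 132
Score = (-2)·528 + 3·132 = -660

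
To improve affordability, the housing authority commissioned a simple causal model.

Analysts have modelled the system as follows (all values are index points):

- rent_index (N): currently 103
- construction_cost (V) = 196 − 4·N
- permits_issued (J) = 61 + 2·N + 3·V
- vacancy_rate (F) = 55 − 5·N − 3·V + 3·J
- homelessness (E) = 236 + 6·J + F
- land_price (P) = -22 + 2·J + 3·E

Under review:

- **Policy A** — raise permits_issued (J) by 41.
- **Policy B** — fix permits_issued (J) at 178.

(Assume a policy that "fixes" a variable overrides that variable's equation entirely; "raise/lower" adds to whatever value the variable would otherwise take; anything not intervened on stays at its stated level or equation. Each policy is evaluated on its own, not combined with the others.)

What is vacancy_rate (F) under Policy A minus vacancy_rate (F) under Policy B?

-1554

Policy A (J + 41):
  N = 103
  V = 196 − 4·103 = -216
  J = 61 + 2·103 + 3·(-216) (+41 from intervention) = -340
  F = 55 − 5·103 − 3·(-216) + 3·(-340) = -832
Policy B (J := 178):
  N = 103
  V = 196 − 4·103 = -216
  J = 178
  F = 55 − 5·103 − 3·(-216) + 3·178 = 722
F: -832 − 722 = -1554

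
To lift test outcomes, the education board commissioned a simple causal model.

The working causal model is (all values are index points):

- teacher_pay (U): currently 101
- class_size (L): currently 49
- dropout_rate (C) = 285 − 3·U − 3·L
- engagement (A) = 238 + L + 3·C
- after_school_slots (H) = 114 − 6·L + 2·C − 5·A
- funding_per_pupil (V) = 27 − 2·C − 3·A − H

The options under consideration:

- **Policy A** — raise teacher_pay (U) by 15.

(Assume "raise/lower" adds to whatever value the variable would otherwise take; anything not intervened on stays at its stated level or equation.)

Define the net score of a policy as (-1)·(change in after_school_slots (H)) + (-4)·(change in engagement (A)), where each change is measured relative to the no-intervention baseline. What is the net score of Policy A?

Baseline:
  U = 101
  L = 49
  C = 285 − 3·101 − 3·49 = -165
  A = 238 + 49 + 3·(-165) = -208
  H = 114 − 6·49 + 2·(-165) − 5·(-208) = 530
Policy A (U + 15):
  U = 101 + 15 = 116
  L = 49
  C = 285 − 3·116 − 3·49 = -210
  A = 238 + 49 + 3·(-210) = -343
  H = 114 − 6·49 + 2·(-210) − 5·(-343) = 1115
ΔH = 1115 − 530 = 585; ΔA = -343 − (-208) = -135
Score = (-1)·585 + (-4)·(-135) = -45

-45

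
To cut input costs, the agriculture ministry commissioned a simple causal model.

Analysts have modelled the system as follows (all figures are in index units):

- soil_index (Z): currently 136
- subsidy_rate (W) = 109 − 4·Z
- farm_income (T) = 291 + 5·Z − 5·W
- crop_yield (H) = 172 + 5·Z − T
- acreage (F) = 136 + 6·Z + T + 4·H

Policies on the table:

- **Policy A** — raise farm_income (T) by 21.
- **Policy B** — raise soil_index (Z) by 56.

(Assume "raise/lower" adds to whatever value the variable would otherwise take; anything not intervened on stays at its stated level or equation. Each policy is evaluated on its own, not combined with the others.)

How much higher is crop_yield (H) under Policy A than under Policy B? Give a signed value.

1099

Policy A (T + 21):
  Z = 136
  W = 109 − 4·136 = -435
  T = 291 + 5·136 − 5·(-435) (+21 from intervention) = 3167
  H = 172 + 5·136 − 3167 = -2315
Policy B (Z + 56):
  Z = 136 + 56 = 192
  W = 109 − 4·192 = -659
  T = 291 + 5·192 − 5·(-659) = 4546
  H = 172 + 5·192 − 4546 = -3414
H: -2315 − (-3414) = 1099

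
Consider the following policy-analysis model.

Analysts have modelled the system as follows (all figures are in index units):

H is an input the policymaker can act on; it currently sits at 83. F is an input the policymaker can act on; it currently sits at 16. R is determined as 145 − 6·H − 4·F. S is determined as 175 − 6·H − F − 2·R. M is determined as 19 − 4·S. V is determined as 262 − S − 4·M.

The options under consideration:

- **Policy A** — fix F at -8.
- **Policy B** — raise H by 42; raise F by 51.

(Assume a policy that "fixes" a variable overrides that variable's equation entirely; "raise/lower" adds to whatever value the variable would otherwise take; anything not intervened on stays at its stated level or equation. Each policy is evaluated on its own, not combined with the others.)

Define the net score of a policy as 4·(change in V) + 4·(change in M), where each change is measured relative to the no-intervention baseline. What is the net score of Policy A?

-7392

Baseline:
  H = 83
  F = 16
  R = 145 − 6·83 − 4·16 = -417
  S = 175 − 6·83 − 16 − 2·(-417) = 495
  M = 19 − 4·495 = -1961
  V = 262 − 495 − 4·(-1961) = 7611
Policy A (F := -8):
  H = 83
  F = -8
  R = 145 − 6·83 − 4·(-8) = -321
  S = 175 − 6·83 − (-8) − 2·(-321) = 327
  M = 19 − 4·327 = -1289
  V = 262 − 327 − 4·(-1289) = 5091
ΔV = 5091 − 7611 = -2520; ΔM = -1289 − (-1961) = 672
Score = 4·(-2520) + 4·672 = -7392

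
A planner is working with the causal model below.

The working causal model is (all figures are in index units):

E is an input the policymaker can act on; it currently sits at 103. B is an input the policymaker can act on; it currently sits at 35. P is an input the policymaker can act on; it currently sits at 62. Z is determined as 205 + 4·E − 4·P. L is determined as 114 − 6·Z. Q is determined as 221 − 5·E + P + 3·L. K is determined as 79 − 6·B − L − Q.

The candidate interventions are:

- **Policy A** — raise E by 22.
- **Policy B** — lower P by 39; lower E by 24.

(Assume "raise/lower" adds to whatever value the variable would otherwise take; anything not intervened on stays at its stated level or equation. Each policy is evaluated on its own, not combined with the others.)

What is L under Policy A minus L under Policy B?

Policy A (E + 22):
  E = 103 + 22 = 125
  P = 62
  Z = 205 + 4·125 − 4·62 = 457
  L = 114 − 6·457 = -2628
Policy B (P − 39, E − 24):
  E = 103 − 24 = 79
  P = 62 − 39 = 23
  Z = 205 + 4·79 − 4·23 = 429
  L = 114 − 6·429 = -2460
L: -2628 − (-2460) = -168

-168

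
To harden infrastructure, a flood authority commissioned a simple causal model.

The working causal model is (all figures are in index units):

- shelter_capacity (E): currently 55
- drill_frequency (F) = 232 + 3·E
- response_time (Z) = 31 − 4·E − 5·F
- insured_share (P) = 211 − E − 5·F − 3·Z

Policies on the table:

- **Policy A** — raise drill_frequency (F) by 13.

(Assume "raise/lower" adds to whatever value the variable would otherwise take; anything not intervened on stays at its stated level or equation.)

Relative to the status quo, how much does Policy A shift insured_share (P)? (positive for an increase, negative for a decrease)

Baseline:
  E = 55
  F = 232 + 3·55 = 397
  Z = 31 − 4·55 − 5·397 = -2174
  P = 211 − 55 − 5·397 − 3·(-2174) = 4693
Policy A (F + 13):
  E = 55
  F = 232 + 3·55 (+13 from intervention) = 410
  Z = 31 − 4·55 − 5·410 = -2239
  P = 211 − 55 − 5·410 − 3·(-2239) = 4823
Change in P: 4823 − 4693 = 130

130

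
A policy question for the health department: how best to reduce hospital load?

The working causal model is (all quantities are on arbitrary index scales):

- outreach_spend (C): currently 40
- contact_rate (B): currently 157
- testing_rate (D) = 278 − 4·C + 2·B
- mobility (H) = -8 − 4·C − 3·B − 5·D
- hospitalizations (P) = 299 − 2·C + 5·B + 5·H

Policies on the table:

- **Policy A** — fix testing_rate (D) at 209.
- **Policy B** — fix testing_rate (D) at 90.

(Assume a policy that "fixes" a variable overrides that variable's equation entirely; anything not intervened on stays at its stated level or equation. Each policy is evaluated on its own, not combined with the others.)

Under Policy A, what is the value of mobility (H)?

Policy A (D := 209):
  C = 40
  B = 157
  D = 209
  H = -8 − 4·40 − 3·157 − 5·209 = -1684

-1684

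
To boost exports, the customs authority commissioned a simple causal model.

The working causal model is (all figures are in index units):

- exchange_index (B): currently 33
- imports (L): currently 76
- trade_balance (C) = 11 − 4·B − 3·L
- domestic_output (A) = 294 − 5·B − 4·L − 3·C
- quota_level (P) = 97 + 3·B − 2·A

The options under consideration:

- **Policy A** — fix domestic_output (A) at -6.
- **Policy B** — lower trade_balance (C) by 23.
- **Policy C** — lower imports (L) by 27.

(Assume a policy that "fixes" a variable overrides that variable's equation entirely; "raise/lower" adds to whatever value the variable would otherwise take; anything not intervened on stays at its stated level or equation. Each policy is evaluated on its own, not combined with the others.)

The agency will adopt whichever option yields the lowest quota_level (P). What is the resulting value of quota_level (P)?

-1686

Policy A (A := -6):
  B = 33
  L = 76
  C = 11 − 4·33 − 3·76 = -349
  A = -6
  P = 97 + 3·33 − 2·(-6) = 208
Policy B (C − 23):
  B = 33
  L = 76
  C = 11 − 4·33 − 3·76 (−23 from intervention) = -372
  A = 294 − 5·33 − 4·76 − 3·(-372) = 941
  P = 97 + 3·33 − 2·941 = -1686
Policy C (L − 27):
  B = 33
  L = 76 − 27 = 49
  C = 11 − 4·33 − 3·49 = -268
  A = 294 − 5·33 − 4·49 − 3·(-268) = 737
  P = 97 + 3·33 − 2·737 = -1278
Comparing — Policy A: P=208, Policy B: P=-1686, Policy C: P=-1278. Lowest is -1686 (Policy B).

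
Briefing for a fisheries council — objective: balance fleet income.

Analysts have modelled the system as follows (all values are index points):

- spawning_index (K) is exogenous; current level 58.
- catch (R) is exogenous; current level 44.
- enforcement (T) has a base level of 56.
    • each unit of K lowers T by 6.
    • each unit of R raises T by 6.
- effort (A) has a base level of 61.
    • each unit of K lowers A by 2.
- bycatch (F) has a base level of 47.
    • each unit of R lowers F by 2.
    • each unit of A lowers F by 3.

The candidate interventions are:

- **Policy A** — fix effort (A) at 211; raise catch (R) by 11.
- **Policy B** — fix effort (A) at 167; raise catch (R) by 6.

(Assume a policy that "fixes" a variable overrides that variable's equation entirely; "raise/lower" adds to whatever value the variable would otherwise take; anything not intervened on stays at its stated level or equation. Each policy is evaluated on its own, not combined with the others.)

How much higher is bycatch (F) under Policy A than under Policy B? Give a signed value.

-142

Policy A (A := 211, R + 11):
  K = 58
  R = 44 + 11 = 55
  A = 211
  F = 47 − 2·55 − 3·211 = -696
Policy B (A := 167, R + 6):
  K = 58
  R = 44 + 6 = 50
  A = 167
  F = 47 − 2·50 − 3·167 = -554
F: -696 − (-554) = -142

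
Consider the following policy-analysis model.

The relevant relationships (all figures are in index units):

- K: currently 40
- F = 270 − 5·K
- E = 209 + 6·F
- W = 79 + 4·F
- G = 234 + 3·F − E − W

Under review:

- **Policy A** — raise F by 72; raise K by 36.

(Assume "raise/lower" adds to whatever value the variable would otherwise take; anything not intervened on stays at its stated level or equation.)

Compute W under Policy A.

-73

Policy A (F + 72, K + 36):
  K = 40 + 36 = 76
  F = 270 − 5·76 (+72 from intervention) = -38
  W = 79 + 4·(-38) = -73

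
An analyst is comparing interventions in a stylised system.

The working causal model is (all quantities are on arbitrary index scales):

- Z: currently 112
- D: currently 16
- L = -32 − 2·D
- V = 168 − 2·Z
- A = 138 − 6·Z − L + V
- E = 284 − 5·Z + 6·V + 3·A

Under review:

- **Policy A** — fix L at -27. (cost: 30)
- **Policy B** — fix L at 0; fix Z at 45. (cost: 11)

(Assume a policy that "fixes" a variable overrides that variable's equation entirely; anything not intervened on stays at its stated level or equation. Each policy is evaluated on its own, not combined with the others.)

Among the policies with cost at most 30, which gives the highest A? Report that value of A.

Policy A (L := -27):
  Z = 112
  D = 16
  L = -27
  V = 168 − 2·112 = -56
  A = 138 − 6·112 − (-27) + (-56) = -563
Policy B (L := 0, Z := 45):
  Z = 45
  D = 16
  L = 0
  V = 168 − 2·45 = 78
  A = 138 − 6·45 − 0 + 78 = -54
Comparing — Policy A: A=-563, Policy B: A=-54. Highest is -54 (Policy B).

-54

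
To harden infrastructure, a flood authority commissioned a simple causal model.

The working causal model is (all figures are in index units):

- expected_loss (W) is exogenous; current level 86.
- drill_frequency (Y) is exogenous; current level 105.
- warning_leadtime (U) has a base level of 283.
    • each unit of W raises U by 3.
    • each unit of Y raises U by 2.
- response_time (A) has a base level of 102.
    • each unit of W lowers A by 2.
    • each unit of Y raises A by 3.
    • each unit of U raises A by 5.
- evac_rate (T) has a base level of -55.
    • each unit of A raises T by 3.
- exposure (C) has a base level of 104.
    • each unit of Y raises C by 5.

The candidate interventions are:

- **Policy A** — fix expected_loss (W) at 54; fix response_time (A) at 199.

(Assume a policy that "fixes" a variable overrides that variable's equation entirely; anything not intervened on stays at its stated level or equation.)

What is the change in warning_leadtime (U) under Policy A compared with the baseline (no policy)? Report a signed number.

-96

Baseline:
  W = 86
  Y = 105
  U = 283 + 3·86 + 2·105 = 751
Policy A (W := 54, A := 199):
  W = 54
  Y = 105
  U = 283 + 3·54 + 2·105 = 655
Change in U: 655 − 751 = -96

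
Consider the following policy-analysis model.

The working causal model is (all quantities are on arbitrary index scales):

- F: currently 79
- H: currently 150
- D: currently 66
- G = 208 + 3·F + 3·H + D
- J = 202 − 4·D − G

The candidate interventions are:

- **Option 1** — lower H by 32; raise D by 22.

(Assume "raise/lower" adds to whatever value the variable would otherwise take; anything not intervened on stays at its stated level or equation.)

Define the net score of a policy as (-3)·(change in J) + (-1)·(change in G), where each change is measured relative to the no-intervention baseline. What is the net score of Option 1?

116

Baseline:
  F = 79
  H = 150
  D = 66
  G = 208 + 3·79 + 3·150 + 66 = 961
  J = 202 − 4·66 − 961 = -1023
Option 1 (H − 32, D + 22):
  F = 79
  H = 150 − 32 = 118
  D = 66 + 22 = 88
  G = 208 + 3·79 + 3·118 + 88 = 887
  J = 202 − 4·88 − 887 = -1037
ΔJ = -1037 − (-1023) = -14; ΔG = 887 − 961 = -74
Score = (-3)·(-14) + (-1)·(-74) = 116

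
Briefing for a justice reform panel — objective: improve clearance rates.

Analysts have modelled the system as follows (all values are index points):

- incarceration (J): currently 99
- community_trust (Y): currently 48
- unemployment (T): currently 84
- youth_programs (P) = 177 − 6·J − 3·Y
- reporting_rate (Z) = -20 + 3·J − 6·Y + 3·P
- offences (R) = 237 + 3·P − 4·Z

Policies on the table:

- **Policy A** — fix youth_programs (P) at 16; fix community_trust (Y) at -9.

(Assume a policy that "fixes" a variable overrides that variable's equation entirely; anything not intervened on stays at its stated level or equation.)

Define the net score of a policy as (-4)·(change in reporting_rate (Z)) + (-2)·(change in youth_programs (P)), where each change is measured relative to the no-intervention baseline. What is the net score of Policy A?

Baseline:
  J = 99
  Y = 48
  P = 177 − 6·99 − 3·48 = -561
  Z = -20 + 3·99 − 6·48 + 3·(-561) = -1694
Policy A (P := 16, Y := -9):
  J = 99
  Y = -9
  P = 16
  Z = -20 + 3·99 − 6·(-9) + 3·16 = 379
ΔZ = 379 − (-1694) = 2073; ΔP = 16 − (-561) = 577
Score = (-4)·2073 + (-2)·577 = -9446

-9446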